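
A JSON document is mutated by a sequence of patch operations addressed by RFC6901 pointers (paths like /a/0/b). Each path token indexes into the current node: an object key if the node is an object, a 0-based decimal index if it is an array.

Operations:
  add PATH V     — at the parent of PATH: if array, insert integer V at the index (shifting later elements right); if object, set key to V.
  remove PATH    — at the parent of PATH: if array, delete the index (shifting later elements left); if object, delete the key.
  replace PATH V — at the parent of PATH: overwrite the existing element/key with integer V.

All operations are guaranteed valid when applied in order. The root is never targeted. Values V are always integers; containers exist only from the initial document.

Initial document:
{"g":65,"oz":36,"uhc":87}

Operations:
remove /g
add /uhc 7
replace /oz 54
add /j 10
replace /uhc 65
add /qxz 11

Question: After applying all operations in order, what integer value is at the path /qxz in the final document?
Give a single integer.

Answer: 11

Derivation:
After op 1 (remove /g): {"oz":36,"uhc":87}
After op 2 (add /uhc 7): {"oz":36,"uhc":7}
After op 3 (replace /oz 54): {"oz":54,"uhc":7}
After op 4 (add /j 10): {"j":10,"oz":54,"uhc":7}
After op 5 (replace /uhc 65): {"j":10,"oz":54,"uhc":65}
After op 6 (add /qxz 11): {"j":10,"oz":54,"qxz":11,"uhc":65}
Value at /qxz: 11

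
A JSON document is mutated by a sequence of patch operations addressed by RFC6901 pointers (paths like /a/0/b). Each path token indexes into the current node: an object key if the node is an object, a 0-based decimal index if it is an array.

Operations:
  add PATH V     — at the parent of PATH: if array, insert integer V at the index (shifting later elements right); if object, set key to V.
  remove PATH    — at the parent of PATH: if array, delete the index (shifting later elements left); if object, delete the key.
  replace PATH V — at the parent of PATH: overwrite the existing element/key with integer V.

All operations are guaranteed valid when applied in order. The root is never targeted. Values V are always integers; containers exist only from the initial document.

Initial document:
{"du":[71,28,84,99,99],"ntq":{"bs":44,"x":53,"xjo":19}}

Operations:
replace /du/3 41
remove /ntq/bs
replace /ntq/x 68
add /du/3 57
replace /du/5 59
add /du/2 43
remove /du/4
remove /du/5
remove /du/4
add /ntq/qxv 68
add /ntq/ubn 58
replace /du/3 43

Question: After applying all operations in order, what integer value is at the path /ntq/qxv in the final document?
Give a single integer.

After op 1 (replace /du/3 41): {"du":[71,28,84,41,99],"ntq":{"bs":44,"x":53,"xjo":19}}
After op 2 (remove /ntq/bs): {"du":[71,28,84,41,99],"ntq":{"x":53,"xjo":19}}
After op 3 (replace /ntq/x 68): {"du":[71,28,84,41,99],"ntq":{"x":68,"xjo":19}}
After op 4 (add /du/3 57): {"du":[71,28,84,57,41,99],"ntq":{"x":68,"xjo":19}}
After op 5 (replace /du/5 59): {"du":[71,28,84,57,41,59],"ntq":{"x":68,"xjo":19}}
After op 6 (add /du/2 43): {"du":[71,28,43,84,57,41,59],"ntq":{"x":68,"xjo":19}}
After op 7 (remove /du/4): {"du":[71,28,43,84,41,59],"ntq":{"x":68,"xjo":19}}
After op 8 (remove /du/5): {"du":[71,28,43,84,41],"ntq":{"x":68,"xjo":19}}
After op 9 (remove /du/4): {"du":[71,28,43,84],"ntq":{"x":68,"xjo":19}}
After op 10 (add /ntq/qxv 68): {"du":[71,28,43,84],"ntq":{"qxv":68,"x":68,"xjo":19}}
After op 11 (add /ntq/ubn 58): {"du":[71,28,43,84],"ntq":{"qxv":68,"ubn":58,"x":68,"xjo":19}}
After op 12 (replace /du/3 43): {"du":[71,28,43,43],"ntq":{"qxv":68,"ubn":58,"x":68,"xjo":19}}
Value at /ntq/qxv: 68

Answer: 68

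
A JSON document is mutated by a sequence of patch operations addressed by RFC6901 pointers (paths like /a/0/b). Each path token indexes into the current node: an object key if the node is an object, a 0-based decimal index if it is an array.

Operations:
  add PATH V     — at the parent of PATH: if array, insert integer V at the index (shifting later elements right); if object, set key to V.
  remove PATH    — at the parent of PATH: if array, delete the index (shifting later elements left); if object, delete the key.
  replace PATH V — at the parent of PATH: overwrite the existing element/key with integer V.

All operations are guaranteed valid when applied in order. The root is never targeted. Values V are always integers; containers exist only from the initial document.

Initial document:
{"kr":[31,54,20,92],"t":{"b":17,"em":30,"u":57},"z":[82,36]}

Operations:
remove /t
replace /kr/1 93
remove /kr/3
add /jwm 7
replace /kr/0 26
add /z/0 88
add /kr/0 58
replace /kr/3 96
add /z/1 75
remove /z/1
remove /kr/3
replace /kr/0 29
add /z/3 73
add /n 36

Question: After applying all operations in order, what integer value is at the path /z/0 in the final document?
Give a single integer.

After op 1 (remove /t): {"kr":[31,54,20,92],"z":[82,36]}
After op 2 (replace /kr/1 93): {"kr":[31,93,20,92],"z":[82,36]}
After op 3 (remove /kr/3): {"kr":[31,93,20],"z":[82,36]}
After op 4 (add /jwm 7): {"jwm":7,"kr":[31,93,20],"z":[82,36]}
After op 5 (replace /kr/0 26): {"jwm":7,"kr":[26,93,20],"z":[82,36]}
After op 6 (add /z/0 88): {"jwm":7,"kr":[26,93,20],"z":[88,82,36]}
After op 7 (add /kr/0 58): {"jwm":7,"kr":[58,26,93,20],"z":[88,82,36]}
After op 8 (replace /kr/3 96): {"jwm":7,"kr":[58,26,93,96],"z":[88,82,36]}
After op 9 (add /z/1 75): {"jwm":7,"kr":[58,26,93,96],"z":[88,75,82,36]}
After op 10 (remove /z/1): {"jwm":7,"kr":[58,26,93,96],"z":[88,82,36]}
After op 11 (remove /kr/3): {"jwm":7,"kr":[58,26,93],"z":[88,82,36]}
After op 12 (replace /kr/0 29): {"jwm":7,"kr":[29,26,93],"z":[88,82,36]}
After op 13 (add /z/3 73): {"jwm":7,"kr":[29,26,93],"z":[88,82,36,73]}
After op 14 (add /n 36): {"jwm":7,"kr":[29,26,93],"n":36,"z":[88,82,36,73]}
Value at /z/0: 88

Answer: 88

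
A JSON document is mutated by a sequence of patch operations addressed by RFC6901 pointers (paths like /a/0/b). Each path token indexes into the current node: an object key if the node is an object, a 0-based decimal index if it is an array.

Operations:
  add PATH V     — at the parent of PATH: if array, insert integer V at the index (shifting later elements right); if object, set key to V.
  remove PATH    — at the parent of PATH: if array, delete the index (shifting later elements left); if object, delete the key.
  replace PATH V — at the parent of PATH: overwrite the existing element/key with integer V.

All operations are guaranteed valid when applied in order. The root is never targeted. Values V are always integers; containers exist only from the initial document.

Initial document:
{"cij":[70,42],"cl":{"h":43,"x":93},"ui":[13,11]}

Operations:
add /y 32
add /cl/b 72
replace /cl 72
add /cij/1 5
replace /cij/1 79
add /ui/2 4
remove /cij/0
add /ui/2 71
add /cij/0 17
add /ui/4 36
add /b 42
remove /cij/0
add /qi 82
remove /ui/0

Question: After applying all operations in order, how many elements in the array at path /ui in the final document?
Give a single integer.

Answer: 4

Derivation:
After op 1 (add /y 32): {"cij":[70,42],"cl":{"h":43,"x":93},"ui":[13,11],"y":32}
After op 2 (add /cl/b 72): {"cij":[70,42],"cl":{"b":72,"h":43,"x":93},"ui":[13,11],"y":32}
After op 3 (replace /cl 72): {"cij":[70,42],"cl":72,"ui":[13,11],"y":32}
After op 4 (add /cij/1 5): {"cij":[70,5,42],"cl":72,"ui":[13,11],"y":32}
After op 5 (replace /cij/1 79): {"cij":[70,79,42],"cl":72,"ui":[13,11],"y":32}
After op 6 (add /ui/2 4): {"cij":[70,79,42],"cl":72,"ui":[13,11,4],"y":32}
After op 7 (remove /cij/0): {"cij":[79,42],"cl":72,"ui":[13,11,4],"y":32}
After op 8 (add /ui/2 71): {"cij":[79,42],"cl":72,"ui":[13,11,71,4],"y":32}
After op 9 (add /cij/0 17): {"cij":[17,79,42],"cl":72,"ui":[13,11,71,4],"y":32}
After op 10 (add /ui/4 36): {"cij":[17,79,42],"cl":72,"ui":[13,11,71,4,36],"y":32}
After op 11 (add /b 42): {"b":42,"cij":[17,79,42],"cl":72,"ui":[13,11,71,4,36],"y":32}
After op 12 (remove /cij/0): {"b":42,"cij":[79,42],"cl":72,"ui":[13,11,71,4,36],"y":32}
After op 13 (add /qi 82): {"b":42,"cij":[79,42],"cl":72,"qi":82,"ui":[13,11,71,4,36],"y":32}
After op 14 (remove /ui/0): {"b":42,"cij":[79,42],"cl":72,"qi":82,"ui":[11,71,4,36],"y":32}
Size at path /ui: 4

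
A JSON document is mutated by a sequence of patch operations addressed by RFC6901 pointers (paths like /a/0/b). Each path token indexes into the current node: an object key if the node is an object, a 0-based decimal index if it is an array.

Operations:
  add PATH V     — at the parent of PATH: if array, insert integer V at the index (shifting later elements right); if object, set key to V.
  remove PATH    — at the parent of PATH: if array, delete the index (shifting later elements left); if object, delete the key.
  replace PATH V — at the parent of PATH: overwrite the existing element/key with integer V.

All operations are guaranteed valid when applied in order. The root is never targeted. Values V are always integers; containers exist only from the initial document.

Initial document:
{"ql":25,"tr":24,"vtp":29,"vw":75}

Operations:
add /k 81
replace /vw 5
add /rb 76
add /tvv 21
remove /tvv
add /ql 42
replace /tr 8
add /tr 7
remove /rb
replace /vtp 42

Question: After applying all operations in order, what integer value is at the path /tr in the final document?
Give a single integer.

After op 1 (add /k 81): {"k":81,"ql":25,"tr":24,"vtp":29,"vw":75}
After op 2 (replace /vw 5): {"k":81,"ql":25,"tr":24,"vtp":29,"vw":5}
After op 3 (add /rb 76): {"k":81,"ql":25,"rb":76,"tr":24,"vtp":29,"vw":5}
After op 4 (add /tvv 21): {"k":81,"ql":25,"rb":76,"tr":24,"tvv":21,"vtp":29,"vw":5}
After op 5 (remove /tvv): {"k":81,"ql":25,"rb":76,"tr":24,"vtp":29,"vw":5}
After op 6 (add /ql 42): {"k":81,"ql":42,"rb":76,"tr":24,"vtp":29,"vw":5}
After op 7 (replace /tr 8): {"k":81,"ql":42,"rb":76,"tr":8,"vtp":29,"vw":5}
After op 8 (add /tr 7): {"k":81,"ql":42,"rb":76,"tr":7,"vtp":29,"vw":5}
After op 9 (remove /rb): {"k":81,"ql":42,"tr":7,"vtp":29,"vw":5}
After op 10 (replace /vtp 42): {"k":81,"ql":42,"tr":7,"vtp":42,"vw":5}
Value at /tr: 7

Answer: 7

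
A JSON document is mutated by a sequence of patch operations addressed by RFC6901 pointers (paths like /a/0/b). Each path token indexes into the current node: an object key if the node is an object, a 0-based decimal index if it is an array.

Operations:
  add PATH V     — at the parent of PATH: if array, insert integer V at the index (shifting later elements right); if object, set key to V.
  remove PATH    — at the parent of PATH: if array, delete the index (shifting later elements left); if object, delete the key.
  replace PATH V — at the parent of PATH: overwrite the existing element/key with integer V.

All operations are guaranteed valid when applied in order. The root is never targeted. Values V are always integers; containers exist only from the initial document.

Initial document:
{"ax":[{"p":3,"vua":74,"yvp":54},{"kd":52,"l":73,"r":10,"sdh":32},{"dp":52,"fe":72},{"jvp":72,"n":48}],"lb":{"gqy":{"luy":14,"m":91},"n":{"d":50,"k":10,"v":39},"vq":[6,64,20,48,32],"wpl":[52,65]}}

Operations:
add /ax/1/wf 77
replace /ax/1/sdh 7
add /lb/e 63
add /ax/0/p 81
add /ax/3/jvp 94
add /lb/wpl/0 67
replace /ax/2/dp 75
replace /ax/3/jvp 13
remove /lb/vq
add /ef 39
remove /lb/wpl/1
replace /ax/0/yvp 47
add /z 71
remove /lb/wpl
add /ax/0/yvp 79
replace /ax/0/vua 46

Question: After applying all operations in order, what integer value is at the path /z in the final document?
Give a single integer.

After op 1 (add /ax/1/wf 77): {"ax":[{"p":3,"vua":74,"yvp":54},{"kd":52,"l":73,"r":10,"sdh":32,"wf":77},{"dp":52,"fe":72},{"jvp":72,"n":48}],"lb":{"gqy":{"luy":14,"m":91},"n":{"d":50,"k":10,"v":39},"vq":[6,64,20,48,32],"wpl":[52,65]}}
After op 2 (replace /ax/1/sdh 7): {"ax":[{"p":3,"vua":74,"yvp":54},{"kd":52,"l":73,"r":10,"sdh":7,"wf":77},{"dp":52,"fe":72},{"jvp":72,"n":48}],"lb":{"gqy":{"luy":14,"m":91},"n":{"d":50,"k":10,"v":39},"vq":[6,64,20,48,32],"wpl":[52,65]}}
After op 3 (add /lb/e 63): {"ax":[{"p":3,"vua":74,"yvp":54},{"kd":52,"l":73,"r":10,"sdh":7,"wf":77},{"dp":52,"fe":72},{"jvp":72,"n":48}],"lb":{"e":63,"gqy":{"luy":14,"m":91},"n":{"d":50,"k":10,"v":39},"vq":[6,64,20,48,32],"wpl":[52,65]}}
After op 4 (add /ax/0/p 81): {"ax":[{"p":81,"vua":74,"yvp":54},{"kd":52,"l":73,"r":10,"sdh":7,"wf":77},{"dp":52,"fe":72},{"jvp":72,"n":48}],"lb":{"e":63,"gqy":{"luy":14,"m":91},"n":{"d":50,"k":10,"v":39},"vq":[6,64,20,48,32],"wpl":[52,65]}}
After op 5 (add /ax/3/jvp 94): {"ax":[{"p":81,"vua":74,"yvp":54},{"kd":52,"l":73,"r":10,"sdh":7,"wf":77},{"dp":52,"fe":72},{"jvp":94,"n":48}],"lb":{"e":63,"gqy":{"luy":14,"m":91},"n":{"d":50,"k":10,"v":39},"vq":[6,64,20,48,32],"wpl":[52,65]}}
After op 6 (add /lb/wpl/0 67): {"ax":[{"p":81,"vua":74,"yvp":54},{"kd":52,"l":73,"r":10,"sdh":7,"wf":77},{"dp":52,"fe":72},{"jvp":94,"n":48}],"lb":{"e":63,"gqy":{"luy":14,"m":91},"n":{"d":50,"k":10,"v":39},"vq":[6,64,20,48,32],"wpl":[67,52,65]}}
After op 7 (replace /ax/2/dp 75): {"ax":[{"p":81,"vua":74,"yvp":54},{"kd":52,"l":73,"r":10,"sdh":7,"wf":77},{"dp":75,"fe":72},{"jvp":94,"n":48}],"lb":{"e":63,"gqy":{"luy":14,"m":91},"n":{"d":50,"k":10,"v":39},"vq":[6,64,20,48,32],"wpl":[67,52,65]}}
After op 8 (replace /ax/3/jvp 13): {"ax":[{"p":81,"vua":74,"yvp":54},{"kd":52,"l":73,"r":10,"sdh":7,"wf":77},{"dp":75,"fe":72},{"jvp":13,"n":48}],"lb":{"e":63,"gqy":{"luy":14,"m":91},"n":{"d":50,"k":10,"v":39},"vq":[6,64,20,48,32],"wpl":[67,52,65]}}
After op 9 (remove /lb/vq): {"ax":[{"p":81,"vua":74,"yvp":54},{"kd":52,"l":73,"r":10,"sdh":7,"wf":77},{"dp":75,"fe":72},{"jvp":13,"n":48}],"lb":{"e":63,"gqy":{"luy":14,"m":91},"n":{"d":50,"k":10,"v":39},"wpl":[67,52,65]}}
After op 10 (add /ef 39): {"ax":[{"p":81,"vua":74,"yvp":54},{"kd":52,"l":73,"r":10,"sdh":7,"wf":77},{"dp":75,"fe":72},{"jvp":13,"n":48}],"ef":39,"lb":{"e":63,"gqy":{"luy":14,"m":91},"n":{"d":50,"k":10,"v":39},"wpl":[67,52,65]}}
After op 11 (remove /lb/wpl/1): {"ax":[{"p":81,"vua":74,"yvp":54},{"kd":52,"l":73,"r":10,"sdh":7,"wf":77},{"dp":75,"fe":72},{"jvp":13,"n":48}],"ef":39,"lb":{"e":63,"gqy":{"luy":14,"m":91},"n":{"d":50,"k":10,"v":39},"wpl":[67,65]}}
After op 12 (replace /ax/0/yvp 47): {"ax":[{"p":81,"vua":74,"yvp":47},{"kd":52,"l":73,"r":10,"sdh":7,"wf":77},{"dp":75,"fe":72},{"jvp":13,"n":48}],"ef":39,"lb":{"e":63,"gqy":{"luy":14,"m":91},"n":{"d":50,"k":10,"v":39},"wpl":[67,65]}}
After op 13 (add /z 71): {"ax":[{"p":81,"vua":74,"yvp":47},{"kd":52,"l":73,"r":10,"sdh":7,"wf":77},{"dp":75,"fe":72},{"jvp":13,"n":48}],"ef":39,"lb":{"e":63,"gqy":{"luy":14,"m":91},"n":{"d":50,"k":10,"v":39},"wpl":[67,65]},"z":71}
After op 14 (remove /lb/wpl): {"ax":[{"p":81,"vua":74,"yvp":47},{"kd":52,"l":73,"r":10,"sdh":7,"wf":77},{"dp":75,"fe":72},{"jvp":13,"n":48}],"ef":39,"lb":{"e":63,"gqy":{"luy":14,"m":91},"n":{"d":50,"k":10,"v":39}},"z":71}
After op 15 (add /ax/0/yvp 79): {"ax":[{"p":81,"vua":74,"yvp":79},{"kd":52,"l":73,"r":10,"sdh":7,"wf":77},{"dp":75,"fe":72},{"jvp":13,"n":48}],"ef":39,"lb":{"e":63,"gqy":{"luy":14,"m":91},"n":{"d":50,"k":10,"v":39}},"z":71}
After op 16 (replace /ax/0/vua 46): {"ax":[{"p":81,"vua":46,"yvp":79},{"kd":52,"l":73,"r":10,"sdh":7,"wf":77},{"dp":75,"fe":72},{"jvp":13,"n":48}],"ef":39,"lb":{"e":63,"gqy":{"luy":14,"m":91},"n":{"d":50,"k":10,"v":39}},"z":71}
Value at /z: 71

Answer: 71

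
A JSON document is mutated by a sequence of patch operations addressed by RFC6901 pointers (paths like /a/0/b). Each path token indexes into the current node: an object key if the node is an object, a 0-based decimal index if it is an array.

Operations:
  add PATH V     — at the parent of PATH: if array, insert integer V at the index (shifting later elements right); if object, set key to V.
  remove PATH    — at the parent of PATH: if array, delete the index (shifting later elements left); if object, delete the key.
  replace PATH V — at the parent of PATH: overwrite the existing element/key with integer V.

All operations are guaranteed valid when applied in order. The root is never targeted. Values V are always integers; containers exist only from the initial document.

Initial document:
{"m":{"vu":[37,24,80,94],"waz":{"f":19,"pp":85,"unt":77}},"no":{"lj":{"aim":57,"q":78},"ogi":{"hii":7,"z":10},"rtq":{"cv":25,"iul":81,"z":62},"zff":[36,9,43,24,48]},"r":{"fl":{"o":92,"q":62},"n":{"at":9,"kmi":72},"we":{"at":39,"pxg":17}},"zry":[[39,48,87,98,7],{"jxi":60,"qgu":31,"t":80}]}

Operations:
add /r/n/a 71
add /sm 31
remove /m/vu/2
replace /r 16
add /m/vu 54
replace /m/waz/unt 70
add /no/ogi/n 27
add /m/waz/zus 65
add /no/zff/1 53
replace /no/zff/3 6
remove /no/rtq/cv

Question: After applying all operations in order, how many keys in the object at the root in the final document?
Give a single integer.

After op 1 (add /r/n/a 71): {"m":{"vu":[37,24,80,94],"waz":{"f":19,"pp":85,"unt":77}},"no":{"lj":{"aim":57,"q":78},"ogi":{"hii":7,"z":10},"rtq":{"cv":25,"iul":81,"z":62},"zff":[36,9,43,24,48]},"r":{"fl":{"o":92,"q":62},"n":{"a":71,"at":9,"kmi":72},"we":{"at":39,"pxg":17}},"zry":[[39,48,87,98,7],{"jxi":60,"qgu":31,"t":80}]}
After op 2 (add /sm 31): {"m":{"vu":[37,24,80,94],"waz":{"f":19,"pp":85,"unt":77}},"no":{"lj":{"aim":57,"q":78},"ogi":{"hii":7,"z":10},"rtq":{"cv":25,"iul":81,"z":62},"zff":[36,9,43,24,48]},"r":{"fl":{"o":92,"q":62},"n":{"a":71,"at":9,"kmi":72},"we":{"at":39,"pxg":17}},"sm":31,"zry":[[39,48,87,98,7],{"jxi":60,"qgu":31,"t":80}]}
After op 3 (remove /m/vu/2): {"m":{"vu":[37,24,94],"waz":{"f":19,"pp":85,"unt":77}},"no":{"lj":{"aim":57,"q":78},"ogi":{"hii":7,"z":10},"rtq":{"cv":25,"iul":81,"z":62},"zff":[36,9,43,24,48]},"r":{"fl":{"o":92,"q":62},"n":{"a":71,"at":9,"kmi":72},"we":{"at":39,"pxg":17}},"sm":31,"zry":[[39,48,87,98,7],{"jxi":60,"qgu":31,"t":80}]}
After op 4 (replace /r 16): {"m":{"vu":[37,24,94],"waz":{"f":19,"pp":85,"unt":77}},"no":{"lj":{"aim":57,"q":78},"ogi":{"hii":7,"z":10},"rtq":{"cv":25,"iul":81,"z":62},"zff":[36,9,43,24,48]},"r":16,"sm":31,"zry":[[39,48,87,98,7],{"jxi":60,"qgu":31,"t":80}]}
After op 5 (add /m/vu 54): {"m":{"vu":54,"waz":{"f":19,"pp":85,"unt":77}},"no":{"lj":{"aim":57,"q":78},"ogi":{"hii":7,"z":10},"rtq":{"cv":25,"iul":81,"z":62},"zff":[36,9,43,24,48]},"r":16,"sm":31,"zry":[[39,48,87,98,7],{"jxi":60,"qgu":31,"t":80}]}
After op 6 (replace /m/waz/unt 70): {"m":{"vu":54,"waz":{"f":19,"pp":85,"unt":70}},"no":{"lj":{"aim":57,"q":78},"ogi":{"hii":7,"z":10},"rtq":{"cv":25,"iul":81,"z":62},"zff":[36,9,43,24,48]},"r":16,"sm":31,"zry":[[39,48,87,98,7],{"jxi":60,"qgu":31,"t":80}]}
After op 7 (add /no/ogi/n 27): {"m":{"vu":54,"waz":{"f":19,"pp":85,"unt":70}},"no":{"lj":{"aim":57,"q":78},"ogi":{"hii":7,"n":27,"z":10},"rtq":{"cv":25,"iul":81,"z":62},"zff":[36,9,43,24,48]},"r":16,"sm":31,"zry":[[39,48,87,98,7],{"jxi":60,"qgu":31,"t":80}]}
After op 8 (add /m/waz/zus 65): {"m":{"vu":54,"waz":{"f":19,"pp":85,"unt":70,"zus":65}},"no":{"lj":{"aim":57,"q":78},"ogi":{"hii":7,"n":27,"z":10},"rtq":{"cv":25,"iul":81,"z":62},"zff":[36,9,43,24,48]},"r":16,"sm":31,"zry":[[39,48,87,98,7],{"jxi":60,"qgu":31,"t":80}]}
After op 9 (add /no/zff/1 53): {"m":{"vu":54,"waz":{"f":19,"pp":85,"unt":70,"zus":65}},"no":{"lj":{"aim":57,"q":78},"ogi":{"hii":7,"n":27,"z":10},"rtq":{"cv":25,"iul":81,"z":62},"zff":[36,53,9,43,24,48]},"r":16,"sm":31,"zry":[[39,48,87,98,7],{"jxi":60,"qgu":31,"t":80}]}
After op 10 (replace /no/zff/3 6): {"m":{"vu":54,"waz":{"f":19,"pp":85,"unt":70,"zus":65}},"no":{"lj":{"aim":57,"q":78},"ogi":{"hii":7,"n":27,"z":10},"rtq":{"cv":25,"iul":81,"z":62},"zff":[36,53,9,6,24,48]},"r":16,"sm":31,"zry":[[39,48,87,98,7],{"jxi":60,"qgu":31,"t":80}]}
After op 11 (remove /no/rtq/cv): {"m":{"vu":54,"waz":{"f":19,"pp":85,"unt":70,"zus":65}},"no":{"lj":{"aim":57,"q":78},"ogi":{"hii":7,"n":27,"z":10},"rtq":{"iul":81,"z":62},"zff":[36,53,9,6,24,48]},"r":16,"sm":31,"zry":[[39,48,87,98,7],{"jxi":60,"qgu":31,"t":80}]}
Size at the root: 5

Answer: 5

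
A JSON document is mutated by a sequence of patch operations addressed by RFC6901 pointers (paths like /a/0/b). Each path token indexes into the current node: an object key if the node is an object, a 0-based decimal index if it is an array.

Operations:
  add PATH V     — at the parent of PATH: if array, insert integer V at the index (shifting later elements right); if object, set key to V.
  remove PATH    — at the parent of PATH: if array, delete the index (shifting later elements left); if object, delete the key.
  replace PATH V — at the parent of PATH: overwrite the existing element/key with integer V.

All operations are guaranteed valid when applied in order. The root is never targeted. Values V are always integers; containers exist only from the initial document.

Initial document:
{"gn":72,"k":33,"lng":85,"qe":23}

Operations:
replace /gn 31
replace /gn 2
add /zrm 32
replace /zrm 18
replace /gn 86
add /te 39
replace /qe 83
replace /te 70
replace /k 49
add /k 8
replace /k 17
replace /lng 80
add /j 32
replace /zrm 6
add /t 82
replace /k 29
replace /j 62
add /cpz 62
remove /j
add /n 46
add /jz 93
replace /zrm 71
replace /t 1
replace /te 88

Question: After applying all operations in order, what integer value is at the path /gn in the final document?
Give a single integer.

After op 1 (replace /gn 31): {"gn":31,"k":33,"lng":85,"qe":23}
After op 2 (replace /gn 2): {"gn":2,"k":33,"lng":85,"qe":23}
After op 3 (add /zrm 32): {"gn":2,"k":33,"lng":85,"qe":23,"zrm":32}
After op 4 (replace /zrm 18): {"gn":2,"k":33,"lng":85,"qe":23,"zrm":18}
After op 5 (replace /gn 86): {"gn":86,"k":33,"lng":85,"qe":23,"zrm":18}
After op 6 (add /te 39): {"gn":86,"k":33,"lng":85,"qe":23,"te":39,"zrm":18}
After op 7 (replace /qe 83): {"gn":86,"k":33,"lng":85,"qe":83,"te":39,"zrm":18}
After op 8 (replace /te 70): {"gn":86,"k":33,"lng":85,"qe":83,"te":70,"zrm":18}
After op 9 (replace /k 49): {"gn":86,"k":49,"lng":85,"qe":83,"te":70,"zrm":18}
After op 10 (add /k 8): {"gn":86,"k":8,"lng":85,"qe":83,"te":70,"zrm":18}
After op 11 (replace /k 17): {"gn":86,"k":17,"lng":85,"qe":83,"te":70,"zrm":18}
After op 12 (replace /lng 80): {"gn":86,"k":17,"lng":80,"qe":83,"te":70,"zrm":18}
After op 13 (add /j 32): {"gn":86,"j":32,"k":17,"lng":80,"qe":83,"te":70,"zrm":18}
After op 14 (replace /zrm 6): {"gn":86,"j":32,"k":17,"lng":80,"qe":83,"te":70,"zrm":6}
After op 15 (add /t 82): {"gn":86,"j":32,"k":17,"lng":80,"qe":83,"t":82,"te":70,"zrm":6}
After op 16 (replace /k 29): {"gn":86,"j":32,"k":29,"lng":80,"qe":83,"t":82,"te":70,"zrm":6}
After op 17 (replace /j 62): {"gn":86,"j":62,"k":29,"lng":80,"qe":83,"t":82,"te":70,"zrm":6}
After op 18 (add /cpz 62): {"cpz":62,"gn":86,"j":62,"k":29,"lng":80,"qe":83,"t":82,"te":70,"zrm":6}
After op 19 (remove /j): {"cpz":62,"gn":86,"k":29,"lng":80,"qe":83,"t":82,"te":70,"zrm":6}
After op 20 (add /n 46): {"cpz":62,"gn":86,"k":29,"lng":80,"n":46,"qe":83,"t":82,"te":70,"zrm":6}
After op 21 (add /jz 93): {"cpz":62,"gn":86,"jz":93,"k":29,"lng":80,"n":46,"qe":83,"t":82,"te":70,"zrm":6}
After op 22 (replace /zrm 71): {"cpz":62,"gn":86,"jz":93,"k":29,"lng":80,"n":46,"qe":83,"t":82,"te":70,"zrm":71}
After op 23 (replace /t 1): {"cpz":62,"gn":86,"jz":93,"k":29,"lng":80,"n":46,"qe":83,"t":1,"te":70,"zrm":71}
After op 24 (replace /te 88): {"cpz":62,"gn":86,"jz":93,"k":29,"lng":80,"n":46,"qe":83,"t":1,"te":88,"zrm":71}
Value at /gn: 86

Answer: 86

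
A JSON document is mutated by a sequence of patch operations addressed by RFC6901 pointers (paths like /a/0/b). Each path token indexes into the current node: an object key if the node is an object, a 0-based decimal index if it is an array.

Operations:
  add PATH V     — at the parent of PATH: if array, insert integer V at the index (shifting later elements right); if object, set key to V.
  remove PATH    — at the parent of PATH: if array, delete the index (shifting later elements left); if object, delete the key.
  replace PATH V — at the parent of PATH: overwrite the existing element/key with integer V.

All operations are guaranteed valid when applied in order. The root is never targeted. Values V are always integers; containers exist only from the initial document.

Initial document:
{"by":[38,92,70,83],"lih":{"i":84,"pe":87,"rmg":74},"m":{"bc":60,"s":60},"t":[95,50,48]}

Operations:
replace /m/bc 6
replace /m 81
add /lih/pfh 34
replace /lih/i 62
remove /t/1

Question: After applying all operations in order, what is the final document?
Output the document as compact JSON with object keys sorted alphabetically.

After op 1 (replace /m/bc 6): {"by":[38,92,70,83],"lih":{"i":84,"pe":87,"rmg":74},"m":{"bc":6,"s":60},"t":[95,50,48]}
After op 2 (replace /m 81): {"by":[38,92,70,83],"lih":{"i":84,"pe":87,"rmg":74},"m":81,"t":[95,50,48]}
After op 3 (add /lih/pfh 34): {"by":[38,92,70,83],"lih":{"i":84,"pe":87,"pfh":34,"rmg":74},"m":81,"t":[95,50,48]}
After op 4 (replace /lih/i 62): {"by":[38,92,70,83],"lih":{"i":62,"pe":87,"pfh":34,"rmg":74},"m":81,"t":[95,50,48]}
After op 5 (remove /t/1): {"by":[38,92,70,83],"lih":{"i":62,"pe":87,"pfh":34,"rmg":74},"m":81,"t":[95,48]}

Answer: {"by":[38,92,70,83],"lih":{"i":62,"pe":87,"pfh":34,"rmg":74},"m":81,"t":[95,48]}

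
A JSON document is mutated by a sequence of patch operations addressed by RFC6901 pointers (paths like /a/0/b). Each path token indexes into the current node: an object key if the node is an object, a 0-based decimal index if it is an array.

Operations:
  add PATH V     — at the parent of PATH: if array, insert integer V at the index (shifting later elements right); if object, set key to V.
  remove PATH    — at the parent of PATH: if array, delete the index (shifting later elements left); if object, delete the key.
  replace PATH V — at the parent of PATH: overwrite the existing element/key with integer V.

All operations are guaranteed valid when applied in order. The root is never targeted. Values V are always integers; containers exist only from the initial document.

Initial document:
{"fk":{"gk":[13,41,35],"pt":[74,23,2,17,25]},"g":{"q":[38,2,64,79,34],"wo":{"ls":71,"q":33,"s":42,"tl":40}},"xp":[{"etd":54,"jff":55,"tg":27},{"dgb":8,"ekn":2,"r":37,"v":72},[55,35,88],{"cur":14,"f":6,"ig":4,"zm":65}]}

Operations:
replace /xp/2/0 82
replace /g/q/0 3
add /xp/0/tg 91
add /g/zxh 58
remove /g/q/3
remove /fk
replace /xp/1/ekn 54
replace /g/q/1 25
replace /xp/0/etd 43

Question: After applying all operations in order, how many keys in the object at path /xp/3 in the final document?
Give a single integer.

Answer: 4

Derivation:
After op 1 (replace /xp/2/0 82): {"fk":{"gk":[13,41,35],"pt":[74,23,2,17,25]},"g":{"q":[38,2,64,79,34],"wo":{"ls":71,"q":33,"s":42,"tl":40}},"xp":[{"etd":54,"jff":55,"tg":27},{"dgb":8,"ekn":2,"r":37,"v":72},[82,35,88],{"cur":14,"f":6,"ig":4,"zm":65}]}
After op 2 (replace /g/q/0 3): {"fk":{"gk":[13,41,35],"pt":[74,23,2,17,25]},"g":{"q":[3,2,64,79,34],"wo":{"ls":71,"q":33,"s":42,"tl":40}},"xp":[{"etd":54,"jff":55,"tg":27},{"dgb":8,"ekn":2,"r":37,"v":72},[82,35,88],{"cur":14,"f":6,"ig":4,"zm":65}]}
After op 3 (add /xp/0/tg 91): {"fk":{"gk":[13,41,35],"pt":[74,23,2,17,25]},"g":{"q":[3,2,64,79,34],"wo":{"ls":71,"q":33,"s":42,"tl":40}},"xp":[{"etd":54,"jff":55,"tg":91},{"dgb":8,"ekn":2,"r":37,"v":72},[82,35,88],{"cur":14,"f":6,"ig":4,"zm":65}]}
After op 4 (add /g/zxh 58): {"fk":{"gk":[13,41,35],"pt":[74,23,2,17,25]},"g":{"q":[3,2,64,79,34],"wo":{"ls":71,"q":33,"s":42,"tl":40},"zxh":58},"xp":[{"etd":54,"jff":55,"tg":91},{"dgb":8,"ekn":2,"r":37,"v":72},[82,35,88],{"cur":14,"f":6,"ig":4,"zm":65}]}
After op 5 (remove /g/q/3): {"fk":{"gk":[13,41,35],"pt":[74,23,2,17,25]},"g":{"q":[3,2,64,34],"wo":{"ls":71,"q":33,"s":42,"tl":40},"zxh":58},"xp":[{"etd":54,"jff":55,"tg":91},{"dgb":8,"ekn":2,"r":37,"v":72},[82,35,88],{"cur":14,"f":6,"ig":4,"zm":65}]}
After op 6 (remove /fk): {"g":{"q":[3,2,64,34],"wo":{"ls":71,"q":33,"s":42,"tl":40},"zxh":58},"xp":[{"etd":54,"jff":55,"tg":91},{"dgb":8,"ekn":2,"r":37,"v":72},[82,35,88],{"cur":14,"f":6,"ig":4,"zm":65}]}
After op 7 (replace /xp/1/ekn 54): {"g":{"q":[3,2,64,34],"wo":{"ls":71,"q":33,"s":42,"tl":40},"zxh":58},"xp":[{"etd":54,"jff":55,"tg":91},{"dgb":8,"ekn":54,"r":37,"v":72},[82,35,88],{"cur":14,"f":6,"ig":4,"zm":65}]}
After op 8 (replace /g/q/1 25): {"g":{"q":[3,25,64,34],"wo":{"ls":71,"q":33,"s":42,"tl":40},"zxh":58},"xp":[{"etd":54,"jff":55,"tg":91},{"dgb":8,"ekn":54,"r":37,"v":72},[82,35,88],{"cur":14,"f":6,"ig":4,"zm":65}]}
After op 9 (replace /xp/0/etd 43): {"g":{"q":[3,25,64,34],"wo":{"ls":71,"q":33,"s":42,"tl":40},"zxh":58},"xp":[{"etd":43,"jff":55,"tg":91},{"dgb":8,"ekn":54,"r":37,"v":72},[82,35,88],{"cur":14,"f":6,"ig":4,"zm":65}]}
Size at path /xp/3: 4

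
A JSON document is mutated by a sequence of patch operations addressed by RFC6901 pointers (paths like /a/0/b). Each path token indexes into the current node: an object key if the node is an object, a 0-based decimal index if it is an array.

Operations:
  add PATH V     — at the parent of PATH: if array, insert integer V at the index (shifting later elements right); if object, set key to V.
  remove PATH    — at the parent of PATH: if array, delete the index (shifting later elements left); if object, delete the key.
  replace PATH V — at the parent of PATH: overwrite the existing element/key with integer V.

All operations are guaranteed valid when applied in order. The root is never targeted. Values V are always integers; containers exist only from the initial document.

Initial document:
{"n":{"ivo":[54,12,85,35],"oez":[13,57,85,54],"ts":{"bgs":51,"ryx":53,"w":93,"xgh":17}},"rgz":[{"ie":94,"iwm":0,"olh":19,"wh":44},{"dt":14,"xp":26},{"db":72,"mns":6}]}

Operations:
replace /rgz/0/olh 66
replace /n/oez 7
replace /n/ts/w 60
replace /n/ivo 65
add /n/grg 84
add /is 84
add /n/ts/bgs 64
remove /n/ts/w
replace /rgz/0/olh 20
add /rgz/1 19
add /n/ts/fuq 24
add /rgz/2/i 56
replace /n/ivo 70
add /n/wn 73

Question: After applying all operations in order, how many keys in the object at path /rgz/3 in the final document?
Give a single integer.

Answer: 2

Derivation:
After op 1 (replace /rgz/0/olh 66): {"n":{"ivo":[54,12,85,35],"oez":[13,57,85,54],"ts":{"bgs":51,"ryx":53,"w":93,"xgh":17}},"rgz":[{"ie":94,"iwm":0,"olh":66,"wh":44},{"dt":14,"xp":26},{"db":72,"mns":6}]}
After op 2 (replace /n/oez 7): {"n":{"ivo":[54,12,85,35],"oez":7,"ts":{"bgs":51,"ryx":53,"w":93,"xgh":17}},"rgz":[{"ie":94,"iwm":0,"olh":66,"wh":44},{"dt":14,"xp":26},{"db":72,"mns":6}]}
After op 3 (replace /n/ts/w 60): {"n":{"ivo":[54,12,85,35],"oez":7,"ts":{"bgs":51,"ryx":53,"w":60,"xgh":17}},"rgz":[{"ie":94,"iwm":0,"olh":66,"wh":44},{"dt":14,"xp":26},{"db":72,"mns":6}]}
After op 4 (replace /n/ivo 65): {"n":{"ivo":65,"oez":7,"ts":{"bgs":51,"ryx":53,"w":60,"xgh":17}},"rgz":[{"ie":94,"iwm":0,"olh":66,"wh":44},{"dt":14,"xp":26},{"db":72,"mns":6}]}
After op 5 (add /n/grg 84): {"n":{"grg":84,"ivo":65,"oez":7,"ts":{"bgs":51,"ryx":53,"w":60,"xgh":17}},"rgz":[{"ie":94,"iwm":0,"olh":66,"wh":44},{"dt":14,"xp":26},{"db":72,"mns":6}]}
After op 6 (add /is 84): {"is":84,"n":{"grg":84,"ivo":65,"oez":7,"ts":{"bgs":51,"ryx":53,"w":60,"xgh":17}},"rgz":[{"ie":94,"iwm":0,"olh":66,"wh":44},{"dt":14,"xp":26},{"db":72,"mns":6}]}
After op 7 (add /n/ts/bgs 64): {"is":84,"n":{"grg":84,"ivo":65,"oez":7,"ts":{"bgs":64,"ryx":53,"w":60,"xgh":17}},"rgz":[{"ie":94,"iwm":0,"olh":66,"wh":44},{"dt":14,"xp":26},{"db":72,"mns":6}]}
After op 8 (remove /n/ts/w): {"is":84,"n":{"grg":84,"ivo":65,"oez":7,"ts":{"bgs":64,"ryx":53,"xgh":17}},"rgz":[{"ie":94,"iwm":0,"olh":66,"wh":44},{"dt":14,"xp":26},{"db":72,"mns":6}]}
After op 9 (replace /rgz/0/olh 20): {"is":84,"n":{"grg":84,"ivo":65,"oez":7,"ts":{"bgs":64,"ryx":53,"xgh":17}},"rgz":[{"ie":94,"iwm":0,"olh":20,"wh":44},{"dt":14,"xp":26},{"db":72,"mns":6}]}
After op 10 (add /rgz/1 19): {"is":84,"n":{"grg":84,"ivo":65,"oez":7,"ts":{"bgs":64,"ryx":53,"xgh":17}},"rgz":[{"ie":94,"iwm":0,"olh":20,"wh":44},19,{"dt":14,"xp":26},{"db":72,"mns":6}]}
After op 11 (add /n/ts/fuq 24): {"is":84,"n":{"grg":84,"ivo":65,"oez":7,"ts":{"bgs":64,"fuq":24,"ryx":53,"xgh":17}},"rgz":[{"ie":94,"iwm":0,"olh":20,"wh":44},19,{"dt":14,"xp":26},{"db":72,"mns":6}]}
After op 12 (add /rgz/2/i 56): {"is":84,"n":{"grg":84,"ivo":65,"oez":7,"ts":{"bgs":64,"fuq":24,"ryx":53,"xgh":17}},"rgz":[{"ie":94,"iwm":0,"olh":20,"wh":44},19,{"dt":14,"i":56,"xp":26},{"db":72,"mns":6}]}
After op 13 (replace /n/ivo 70): {"is":84,"n":{"grg":84,"ivo":70,"oez":7,"ts":{"bgs":64,"fuq":24,"ryx":53,"xgh":17}},"rgz":[{"ie":94,"iwm":0,"olh":20,"wh":44},19,{"dt":14,"i":56,"xp":26},{"db":72,"mns":6}]}
After op 14 (add /n/wn 73): {"is":84,"n":{"grg":84,"ivo":70,"oez":7,"ts":{"bgs":64,"fuq":24,"ryx":53,"xgh":17},"wn":73},"rgz":[{"ie":94,"iwm":0,"olh":20,"wh":44},19,{"dt":14,"i":56,"xp":26},{"db":72,"mns":6}]}
Size at path /rgz/3: 2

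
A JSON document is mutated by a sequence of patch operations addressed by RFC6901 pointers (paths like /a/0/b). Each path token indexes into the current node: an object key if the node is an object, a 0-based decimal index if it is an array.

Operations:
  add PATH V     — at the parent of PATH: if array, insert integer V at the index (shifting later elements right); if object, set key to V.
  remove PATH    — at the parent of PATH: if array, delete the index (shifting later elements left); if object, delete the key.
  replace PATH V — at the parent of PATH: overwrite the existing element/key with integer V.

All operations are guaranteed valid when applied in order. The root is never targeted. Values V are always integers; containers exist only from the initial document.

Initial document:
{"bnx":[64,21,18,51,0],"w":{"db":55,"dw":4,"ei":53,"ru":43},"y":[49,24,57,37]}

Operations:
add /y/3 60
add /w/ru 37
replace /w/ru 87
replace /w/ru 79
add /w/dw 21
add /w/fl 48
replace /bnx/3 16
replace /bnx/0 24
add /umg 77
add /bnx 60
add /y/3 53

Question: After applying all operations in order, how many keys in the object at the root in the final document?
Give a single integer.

Answer: 4

Derivation:
After op 1 (add /y/3 60): {"bnx":[64,21,18,51,0],"w":{"db":55,"dw":4,"ei":53,"ru":43},"y":[49,24,57,60,37]}
After op 2 (add /w/ru 37): {"bnx":[64,21,18,51,0],"w":{"db":55,"dw":4,"ei":53,"ru":37},"y":[49,24,57,60,37]}
After op 3 (replace /w/ru 87): {"bnx":[64,21,18,51,0],"w":{"db":55,"dw":4,"ei":53,"ru":87},"y":[49,24,57,60,37]}
After op 4 (replace /w/ru 79): {"bnx":[64,21,18,51,0],"w":{"db":55,"dw":4,"ei":53,"ru":79},"y":[49,24,57,60,37]}
After op 5 (add /w/dw 21): {"bnx":[64,21,18,51,0],"w":{"db":55,"dw":21,"ei":53,"ru":79},"y":[49,24,57,60,37]}
After op 6 (add /w/fl 48): {"bnx":[64,21,18,51,0],"w":{"db":55,"dw":21,"ei":53,"fl":48,"ru":79},"y":[49,24,57,60,37]}
After op 7 (replace /bnx/3 16): {"bnx":[64,21,18,16,0],"w":{"db":55,"dw":21,"ei":53,"fl":48,"ru":79},"y":[49,24,57,60,37]}
After op 8 (replace /bnx/0 24): {"bnx":[24,21,18,16,0],"w":{"db":55,"dw":21,"ei":53,"fl":48,"ru":79},"y":[49,24,57,60,37]}
After op 9 (add /umg 77): {"bnx":[24,21,18,16,0],"umg":77,"w":{"db":55,"dw":21,"ei":53,"fl":48,"ru":79},"y":[49,24,57,60,37]}
After op 10 (add /bnx 60): {"bnx":60,"umg":77,"w":{"db":55,"dw":21,"ei":53,"fl":48,"ru":79},"y":[49,24,57,60,37]}
After op 11 (add /y/3 53): {"bnx":60,"umg":77,"w":{"db":55,"dw":21,"ei":53,"fl":48,"ru":79},"y":[49,24,57,53,60,37]}
Size at the root: 4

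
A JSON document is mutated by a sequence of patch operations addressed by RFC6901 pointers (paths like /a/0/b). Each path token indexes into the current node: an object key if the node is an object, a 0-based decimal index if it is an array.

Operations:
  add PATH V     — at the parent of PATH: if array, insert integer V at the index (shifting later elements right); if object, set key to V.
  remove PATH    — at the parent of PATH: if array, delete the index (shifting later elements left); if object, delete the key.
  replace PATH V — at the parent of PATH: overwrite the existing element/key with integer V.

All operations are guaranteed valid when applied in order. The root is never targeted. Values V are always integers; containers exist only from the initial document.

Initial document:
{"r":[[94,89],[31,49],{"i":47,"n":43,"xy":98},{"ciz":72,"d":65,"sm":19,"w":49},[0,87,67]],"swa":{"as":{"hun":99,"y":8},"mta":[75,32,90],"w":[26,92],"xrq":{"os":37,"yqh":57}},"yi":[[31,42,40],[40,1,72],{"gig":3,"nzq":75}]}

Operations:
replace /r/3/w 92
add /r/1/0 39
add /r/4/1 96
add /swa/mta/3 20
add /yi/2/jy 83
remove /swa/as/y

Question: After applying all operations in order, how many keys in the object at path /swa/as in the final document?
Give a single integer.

After op 1 (replace /r/3/w 92): {"r":[[94,89],[31,49],{"i":47,"n":43,"xy":98},{"ciz":72,"d":65,"sm":19,"w":92},[0,87,67]],"swa":{"as":{"hun":99,"y":8},"mta":[75,32,90],"w":[26,92],"xrq":{"os":37,"yqh":57}},"yi":[[31,42,40],[40,1,72],{"gig":3,"nzq":75}]}
After op 2 (add /r/1/0 39): {"r":[[94,89],[39,31,49],{"i":47,"n":43,"xy":98},{"ciz":72,"d":65,"sm":19,"w":92},[0,87,67]],"swa":{"as":{"hun":99,"y":8},"mta":[75,32,90],"w":[26,92],"xrq":{"os":37,"yqh":57}},"yi":[[31,42,40],[40,1,72],{"gig":3,"nzq":75}]}
After op 3 (add /r/4/1 96): {"r":[[94,89],[39,31,49],{"i":47,"n":43,"xy":98},{"ciz":72,"d":65,"sm":19,"w":92},[0,96,87,67]],"swa":{"as":{"hun":99,"y":8},"mta":[75,32,90],"w":[26,92],"xrq":{"os":37,"yqh":57}},"yi":[[31,42,40],[40,1,72],{"gig":3,"nzq":75}]}
After op 4 (add /swa/mta/3 20): {"r":[[94,89],[39,31,49],{"i":47,"n":43,"xy":98},{"ciz":72,"d":65,"sm":19,"w":92},[0,96,87,67]],"swa":{"as":{"hun":99,"y":8},"mta":[75,32,90,20],"w":[26,92],"xrq":{"os":37,"yqh":57}},"yi":[[31,42,40],[40,1,72],{"gig":3,"nzq":75}]}
After op 5 (add /yi/2/jy 83): {"r":[[94,89],[39,31,49],{"i":47,"n":43,"xy":98},{"ciz":72,"d":65,"sm":19,"w":92},[0,96,87,67]],"swa":{"as":{"hun":99,"y":8},"mta":[75,32,90,20],"w":[26,92],"xrq":{"os":37,"yqh":57}},"yi":[[31,42,40],[40,1,72],{"gig":3,"jy":83,"nzq":75}]}
After op 6 (remove /swa/as/y): {"r":[[94,89],[39,31,49],{"i":47,"n":43,"xy":98},{"ciz":72,"d":65,"sm":19,"w":92},[0,96,87,67]],"swa":{"as":{"hun":99},"mta":[75,32,90,20],"w":[26,92],"xrq":{"os":37,"yqh":57}},"yi":[[31,42,40],[40,1,72],{"gig":3,"jy":83,"nzq":75}]}
Size at path /swa/as: 1

Answer: 1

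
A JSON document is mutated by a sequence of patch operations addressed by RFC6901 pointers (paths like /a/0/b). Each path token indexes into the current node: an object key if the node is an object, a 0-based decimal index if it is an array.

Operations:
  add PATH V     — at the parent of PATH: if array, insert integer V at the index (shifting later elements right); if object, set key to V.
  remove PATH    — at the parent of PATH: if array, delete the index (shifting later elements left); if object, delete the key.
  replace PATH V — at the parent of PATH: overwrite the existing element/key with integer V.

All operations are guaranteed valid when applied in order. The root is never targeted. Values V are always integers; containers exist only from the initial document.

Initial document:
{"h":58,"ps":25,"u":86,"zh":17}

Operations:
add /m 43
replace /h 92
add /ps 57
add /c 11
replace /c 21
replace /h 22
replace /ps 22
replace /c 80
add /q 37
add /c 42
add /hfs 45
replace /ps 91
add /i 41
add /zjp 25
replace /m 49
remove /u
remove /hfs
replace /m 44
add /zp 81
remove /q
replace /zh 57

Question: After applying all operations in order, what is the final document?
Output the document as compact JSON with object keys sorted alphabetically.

After op 1 (add /m 43): {"h":58,"m":43,"ps":25,"u":86,"zh":17}
After op 2 (replace /h 92): {"h":92,"m":43,"ps":25,"u":86,"zh":17}
After op 3 (add /ps 57): {"h":92,"m":43,"ps":57,"u":86,"zh":17}
After op 4 (add /c 11): {"c":11,"h":92,"m":43,"ps":57,"u":86,"zh":17}
After op 5 (replace /c 21): {"c":21,"h":92,"m":43,"ps":57,"u":86,"zh":17}
After op 6 (replace /h 22): {"c":21,"h":22,"m":43,"ps":57,"u":86,"zh":17}
After op 7 (replace /ps 22): {"c":21,"h":22,"m":43,"ps":22,"u":86,"zh":17}
After op 8 (replace /c 80): {"c":80,"h":22,"m":43,"ps":22,"u":86,"zh":17}
After op 9 (add /q 37): {"c":80,"h":22,"m":43,"ps":22,"q":37,"u":86,"zh":17}
After op 10 (add /c 42): {"c":42,"h":22,"m":43,"ps":22,"q":37,"u":86,"zh":17}
After op 11 (add /hfs 45): {"c":42,"h":22,"hfs":45,"m":43,"ps":22,"q":37,"u":86,"zh":17}
After op 12 (replace /ps 91): {"c":42,"h":22,"hfs":45,"m":43,"ps":91,"q":37,"u":86,"zh":17}
After op 13 (add /i 41): {"c":42,"h":22,"hfs":45,"i":41,"m":43,"ps":91,"q":37,"u":86,"zh":17}
After op 14 (add /zjp 25): {"c":42,"h":22,"hfs":45,"i":41,"m":43,"ps":91,"q":37,"u":86,"zh":17,"zjp":25}
After op 15 (replace /m 49): {"c":42,"h":22,"hfs":45,"i":41,"m":49,"ps":91,"q":37,"u":86,"zh":17,"zjp":25}
After op 16 (remove /u): {"c":42,"h":22,"hfs":45,"i":41,"m":49,"ps":91,"q":37,"zh":17,"zjp":25}
After op 17 (remove /hfs): {"c":42,"h":22,"i":41,"m":49,"ps":91,"q":37,"zh":17,"zjp":25}
After op 18 (replace /m 44): {"c":42,"h":22,"i":41,"m":44,"ps":91,"q":37,"zh":17,"zjp":25}
After op 19 (add /zp 81): {"c":42,"h":22,"i":41,"m":44,"ps":91,"q":37,"zh":17,"zjp":25,"zp":81}
After op 20 (remove /q): {"c":42,"h":22,"i":41,"m":44,"ps":91,"zh":17,"zjp":25,"zp":81}
After op 21 (replace /zh 57): {"c":42,"h":22,"i":41,"m":44,"ps":91,"zh":57,"zjp":25,"zp":81}

Answer: {"c":42,"h":22,"i":41,"m":44,"ps":91,"zh":57,"zjp":25,"zp":81}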